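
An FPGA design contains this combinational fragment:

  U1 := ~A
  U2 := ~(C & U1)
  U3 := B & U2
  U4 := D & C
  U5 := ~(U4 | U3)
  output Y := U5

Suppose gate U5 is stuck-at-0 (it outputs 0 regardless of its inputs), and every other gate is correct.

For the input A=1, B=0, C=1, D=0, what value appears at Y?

0

Propagate with U5 forced: U1=0, U2=1, U3=0, U4=0, U5=0 [stuck-at-0].
So Y = 0. (Without the fault it would be 1.)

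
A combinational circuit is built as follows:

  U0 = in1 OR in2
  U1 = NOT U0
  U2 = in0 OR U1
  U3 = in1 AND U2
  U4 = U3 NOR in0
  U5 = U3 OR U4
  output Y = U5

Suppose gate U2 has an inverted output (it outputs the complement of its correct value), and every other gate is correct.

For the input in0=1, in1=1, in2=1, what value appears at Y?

Propagate with U2 forced: U0=1, U1=0, U2=0 [inverted output], U3=0, U4=0, U5=0.
So Y = 0. (Without the fault it would be 1.)

0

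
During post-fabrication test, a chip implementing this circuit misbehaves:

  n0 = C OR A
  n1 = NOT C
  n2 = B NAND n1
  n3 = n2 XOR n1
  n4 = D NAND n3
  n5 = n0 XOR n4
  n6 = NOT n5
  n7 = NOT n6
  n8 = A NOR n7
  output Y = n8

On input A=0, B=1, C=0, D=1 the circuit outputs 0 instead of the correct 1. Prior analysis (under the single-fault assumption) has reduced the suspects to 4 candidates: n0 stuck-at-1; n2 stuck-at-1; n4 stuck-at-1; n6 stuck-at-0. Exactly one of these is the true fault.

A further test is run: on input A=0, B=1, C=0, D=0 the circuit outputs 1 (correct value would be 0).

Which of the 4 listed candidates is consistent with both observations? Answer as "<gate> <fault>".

n0 stuck-at-1

Evaluate each candidate on input A=0, B=1, C=0, D=0:
  n0 stuck-at-1: n0=1 [stuck-at-1], n1=1, n2=0, n3=1, n4=1, n5=0, n6=1, n7=0, n8=1 → 1 — matches
  n2 stuck-at-1: n0=0, n1=1, n2=1 [stuck-at-1], n3=0, n4=1, n5=1, n6=0, n7=1, n8=0 → 0 — eliminated
  n4 stuck-at-1: n0=0, n1=1, n2=0, n3=1, n4=1 [stuck-at-1], n5=1, n6=0, n7=1, n8=0 → 0 — eliminated
  n6 stuck-at-0: n0=0, n1=1, n2=0, n3=1, n4=1, n5=1, n6=0 [stuck-at-0], n7=1, n8=0 → 0 — eliminated
Only n0 stuck-at-1 reproduces the observed 1.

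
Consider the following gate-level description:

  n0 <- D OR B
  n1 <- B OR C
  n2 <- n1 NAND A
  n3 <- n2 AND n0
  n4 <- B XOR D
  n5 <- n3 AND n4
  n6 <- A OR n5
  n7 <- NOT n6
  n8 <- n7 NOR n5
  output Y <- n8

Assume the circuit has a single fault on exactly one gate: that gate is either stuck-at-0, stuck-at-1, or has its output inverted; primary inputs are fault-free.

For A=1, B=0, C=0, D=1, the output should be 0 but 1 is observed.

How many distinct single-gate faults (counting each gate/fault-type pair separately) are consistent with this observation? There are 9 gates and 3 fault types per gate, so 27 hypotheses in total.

14

Fault-free: n0=1, n1=0, n2=1, n3=1, n4=1, n5=1, n6=1, n7=0, n8=0 → 0. Observed 1.
  n0: stuck-at-0, inverted output ✓; others ✗
  n1: stuck-at-1, inverted output ✓; others ✗
  n2: stuck-at-0, inverted output ✓; others ✗
  n3: stuck-at-0, inverted output ✓; others ✗
  n4: stuck-at-0, inverted output ✓; others ✗
  n5: stuck-at-0, inverted output ✓; others ✗
  n6: none of the 3 fault types match ✗
  n7: none of the 3 fault types match ✗
  n8: stuck-at-1, inverted output ✓; others ✗
Consistent faults: {n0 stuck-at-0, n0 inverted output, n1 stuck-at-1, n1 inverted output, n2 stuck-at-0, n2 inverted output, n3 stuck-at-0, n3 inverted output, n4 stuck-at-0, n4 inverted output, n5 stuck-at-0, n5 inverted output, n8 stuck-at-1, n8 inverted output} — 14 in all.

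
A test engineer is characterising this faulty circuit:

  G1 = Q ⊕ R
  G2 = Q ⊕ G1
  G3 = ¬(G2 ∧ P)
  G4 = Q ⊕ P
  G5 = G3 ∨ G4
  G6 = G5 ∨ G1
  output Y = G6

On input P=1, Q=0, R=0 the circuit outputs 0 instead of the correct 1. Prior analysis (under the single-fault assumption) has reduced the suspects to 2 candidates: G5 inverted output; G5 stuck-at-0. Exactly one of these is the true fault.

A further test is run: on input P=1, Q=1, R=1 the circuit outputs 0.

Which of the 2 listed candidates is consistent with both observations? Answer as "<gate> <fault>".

Evaluate each candidate on input P=1, Q=1, R=1:
  G5 inverted output: G1=0, G2=1, G3=0, G4=0, G5=1 [inverted output], G6=1 → 1 — eliminated
  G5 stuck-at-0: G1=0, G2=1, G3=0, G4=0, G5=0 [stuck-at-0], G6=0 → 0 — matches
Only G5 stuck-at-0 reproduces the observed 0.

G5 stuck-at-0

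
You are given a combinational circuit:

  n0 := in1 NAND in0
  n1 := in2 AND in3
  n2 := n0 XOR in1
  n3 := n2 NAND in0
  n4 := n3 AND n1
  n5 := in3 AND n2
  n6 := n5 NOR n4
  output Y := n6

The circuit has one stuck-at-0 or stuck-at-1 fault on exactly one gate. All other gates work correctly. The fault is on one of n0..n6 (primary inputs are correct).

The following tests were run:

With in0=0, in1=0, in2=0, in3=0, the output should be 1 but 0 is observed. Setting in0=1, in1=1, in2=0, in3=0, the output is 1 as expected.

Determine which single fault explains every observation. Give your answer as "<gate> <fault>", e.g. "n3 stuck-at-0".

Fault-free values for test 1 (in0=0, in1=0, in2=0, in3=0): n0=1, n1=0, n2=1, n3=1, n4=0, n5=0, n6=1, giving Y=1. Observed 0.
Test 1: faults giving observed 0 are {n1 stuck-at-1, n4 stuck-at-1, n5 stuck-at-1, n6 stuck-at-0}.
Test 2 (in0=1, in1=1, in2=0, in3=0): fault-free n0=0, n1=0, n2=1, n3=0, n4=0, n5=0, n6=1 → 1; observed 1. Eliminates n4 stuck-at-1, n5 stuck-at-1, n6 stuck-at-0.
Only n1 stuck-at-1 is consistent with every test.

n1 stuck-at-1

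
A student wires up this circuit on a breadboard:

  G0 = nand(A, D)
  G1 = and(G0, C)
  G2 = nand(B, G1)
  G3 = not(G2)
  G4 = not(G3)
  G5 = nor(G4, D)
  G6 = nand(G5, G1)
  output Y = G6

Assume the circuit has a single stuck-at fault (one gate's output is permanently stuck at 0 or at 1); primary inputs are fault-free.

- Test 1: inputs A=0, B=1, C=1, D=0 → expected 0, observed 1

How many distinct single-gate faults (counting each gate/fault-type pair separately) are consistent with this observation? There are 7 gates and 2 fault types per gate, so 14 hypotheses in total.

Fault-free: G0=1, G1=1, G2=0, G3=1, G4=0, G5=1, G6=0 → 0. Observed 1.
  G0 stuck-at-0: output 1 ✓
  G0 stuck-at-1: output 0 ✗
  G1 stuck-at-0: output 1 ✓
  G1 stuck-at-1: output 0 ✗
  G2 stuck-at-0: output 0 ✗
  G2 stuck-at-1: output 1 ✓
  G3 stuck-at-0: output 1 ✓
  G3 stuck-at-1: output 0 ✗
  G4 stuck-at-0: output 0 ✗
  G4 stuck-at-1: output 1 ✓
  G5 stuck-at-0: output 1 ✓
  G5 stuck-at-1: output 0 ✗
  G6 stuck-at-0: output 0 ✗
  G6 stuck-at-1: output 1 ✓
Consistent faults: {G0 stuck-at-0, G1 stuck-at-0, G2 stuck-at-1, G3 stuck-at-0, G4 stuck-at-1, G5 stuck-at-0, G6 stuck-at-1} — 7 in all.

7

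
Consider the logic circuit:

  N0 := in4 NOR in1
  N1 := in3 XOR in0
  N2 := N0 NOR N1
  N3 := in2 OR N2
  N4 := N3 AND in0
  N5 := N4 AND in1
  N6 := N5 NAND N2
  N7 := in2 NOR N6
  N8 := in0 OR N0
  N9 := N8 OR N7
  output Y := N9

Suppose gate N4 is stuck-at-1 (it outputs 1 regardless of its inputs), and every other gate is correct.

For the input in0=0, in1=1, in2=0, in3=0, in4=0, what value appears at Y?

1

Propagate with N4 forced: N0=0, N1=0, N2=1, N3=1, N4=1 [stuck-at-1], N5=1, N6=0, N7=1, N8=0, N9=1.
So Y = 1. (Without the fault it would be 0.)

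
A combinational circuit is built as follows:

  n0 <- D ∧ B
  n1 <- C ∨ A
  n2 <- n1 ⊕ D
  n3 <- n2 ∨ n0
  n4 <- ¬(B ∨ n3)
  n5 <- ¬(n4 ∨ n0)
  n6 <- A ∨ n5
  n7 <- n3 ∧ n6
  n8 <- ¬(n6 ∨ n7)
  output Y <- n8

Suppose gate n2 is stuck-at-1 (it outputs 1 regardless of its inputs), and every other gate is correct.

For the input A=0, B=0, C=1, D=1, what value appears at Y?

0

Propagate with n2 forced: n0=0, n1=1, n2=1 [stuck-at-1], n3=1, n4=0, n5=1, n6=1, n7=1, n8=0.
So Y = 0. (Without the fault it would be 1.)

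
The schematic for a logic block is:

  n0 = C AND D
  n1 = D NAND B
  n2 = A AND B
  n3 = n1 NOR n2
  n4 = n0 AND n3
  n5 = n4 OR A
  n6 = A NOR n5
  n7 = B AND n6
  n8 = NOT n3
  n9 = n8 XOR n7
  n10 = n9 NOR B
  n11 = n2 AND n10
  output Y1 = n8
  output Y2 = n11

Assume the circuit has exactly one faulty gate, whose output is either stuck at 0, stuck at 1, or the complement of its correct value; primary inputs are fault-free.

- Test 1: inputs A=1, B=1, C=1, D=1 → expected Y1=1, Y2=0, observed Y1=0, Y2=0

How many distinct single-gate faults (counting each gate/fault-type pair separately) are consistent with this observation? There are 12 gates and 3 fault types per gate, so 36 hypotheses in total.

6

Fault-free: n0=1, n1=0, n2=1, n3=0, n4=0, n5=1, n6=0, n7=0, n8=1, n9=1, n10=0, n11=0 → Y1=1, Y2=0. Observed Y1=0, Y2=0.
  n0: none of the 3 fault types match ✗
  n1: none of the 3 fault types match ✗
  n2: stuck-at-0, inverted output ✓; others ✗
  n3: stuck-at-1, inverted output ✓; others ✗
  n4: none of the 3 fault types match ✗
  n5: none of the 3 fault types match ✗
  n6: none of the 3 fault types match ✗
  n7: none of the 3 fault types match ✗
  n8: stuck-at-0, inverted output ✓; others ✗
  n9: none of the 3 fault types match ✗
  n10: none of the 3 fault types match ✗
  n11: none of the 3 fault types match ✗
Consistent faults: {n2 stuck-at-0, n2 inverted output, n3 stuck-at-1, n3 inverted output, n8 stuck-at-0, n8 inverted output} — 6 in all.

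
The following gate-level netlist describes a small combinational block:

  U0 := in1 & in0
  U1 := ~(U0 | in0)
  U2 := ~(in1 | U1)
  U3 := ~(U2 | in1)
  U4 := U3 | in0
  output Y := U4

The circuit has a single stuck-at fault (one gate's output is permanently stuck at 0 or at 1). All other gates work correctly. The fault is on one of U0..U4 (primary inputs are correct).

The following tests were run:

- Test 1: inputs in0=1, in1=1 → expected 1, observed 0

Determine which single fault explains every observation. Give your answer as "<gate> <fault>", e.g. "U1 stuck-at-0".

U4 stuck-at-0

Fault-free values for test 1 (in0=1, in1=1): U0=1, U1=0, U2=0, U3=0, U4=1, giving Y=1. Observed 0.
Test 1: faults giving observed 0 are {U4 stuck-at-0}.
Only U4 stuck-at-0 is consistent with every test.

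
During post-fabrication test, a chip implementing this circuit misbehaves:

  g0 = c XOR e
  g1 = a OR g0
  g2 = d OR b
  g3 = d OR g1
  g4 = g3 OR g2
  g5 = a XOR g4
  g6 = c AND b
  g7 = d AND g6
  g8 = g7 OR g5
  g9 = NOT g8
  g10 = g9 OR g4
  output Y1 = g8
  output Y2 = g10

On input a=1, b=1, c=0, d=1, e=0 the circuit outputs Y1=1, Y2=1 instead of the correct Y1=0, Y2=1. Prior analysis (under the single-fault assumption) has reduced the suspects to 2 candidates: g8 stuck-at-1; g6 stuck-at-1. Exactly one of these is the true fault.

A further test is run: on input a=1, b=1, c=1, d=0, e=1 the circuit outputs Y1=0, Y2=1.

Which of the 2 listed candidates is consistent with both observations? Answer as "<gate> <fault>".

g6 stuck-at-1

Evaluate each candidate on input a=1, b=1, c=1, d=0, e=1:
  g8 stuck-at-1: g0=0, g1=1, g2=1, g3=1, g4=1, g5=0, g6=1, g7=0, g8=1 [stuck-at-1], g9=0, g10=1 → Y1=1, Y2=1 — eliminated
  g6 stuck-at-1: g0=0, g1=1, g2=1, g3=1, g4=1, g5=0, g6=1 [stuck-at-1], g7=0, g8=0, g9=1, g10=1 → Y1=0, Y2=1 — matches
Only g6 stuck-at-1 reproduces the observed Y1=0, Y2=1.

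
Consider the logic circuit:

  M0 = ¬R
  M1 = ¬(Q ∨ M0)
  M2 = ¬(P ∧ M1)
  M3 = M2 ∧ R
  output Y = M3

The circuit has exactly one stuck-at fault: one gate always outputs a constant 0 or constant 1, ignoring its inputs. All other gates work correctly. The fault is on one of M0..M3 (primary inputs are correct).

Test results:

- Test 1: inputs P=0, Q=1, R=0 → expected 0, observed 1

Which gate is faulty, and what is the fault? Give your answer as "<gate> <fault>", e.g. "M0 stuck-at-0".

M3 stuck-at-1

Fault-free values for test 1 (P=0, Q=1, R=0): M0=1, M1=0, M2=1, M3=0, giving Y=0. Observed 1.
Test 1: faults giving observed 1 are {M3 stuck-at-1}.
Only M3 stuck-at-1 is consistent with every test.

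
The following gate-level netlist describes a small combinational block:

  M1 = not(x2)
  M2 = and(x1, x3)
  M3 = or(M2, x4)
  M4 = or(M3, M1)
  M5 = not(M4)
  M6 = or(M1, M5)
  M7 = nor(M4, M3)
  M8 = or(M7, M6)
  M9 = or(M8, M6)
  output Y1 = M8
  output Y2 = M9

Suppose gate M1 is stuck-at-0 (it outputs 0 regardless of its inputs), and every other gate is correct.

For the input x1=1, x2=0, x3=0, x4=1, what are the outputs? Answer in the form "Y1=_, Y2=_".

Y1=0, Y2=0

Propagate with M1 forced: M1=0 [stuck-at-0], M2=0, M3=1, M4=1, M5=0, M6=0, M7=0, M8=0, M9=0.
So the outputs are Y1=0, Y2=0. (Without the fault they would be Y1=1, Y2=1.)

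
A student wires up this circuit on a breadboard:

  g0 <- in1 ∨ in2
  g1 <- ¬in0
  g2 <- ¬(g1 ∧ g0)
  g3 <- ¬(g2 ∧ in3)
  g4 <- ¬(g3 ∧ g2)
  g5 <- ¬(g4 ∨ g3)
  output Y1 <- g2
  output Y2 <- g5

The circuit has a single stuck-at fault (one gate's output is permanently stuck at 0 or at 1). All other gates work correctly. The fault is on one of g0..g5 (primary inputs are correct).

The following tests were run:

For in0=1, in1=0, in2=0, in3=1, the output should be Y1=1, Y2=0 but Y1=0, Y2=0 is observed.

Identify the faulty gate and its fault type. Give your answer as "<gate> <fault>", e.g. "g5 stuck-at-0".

Fault-free values for test 1 (in0=1, in1=0, in2=0, in3=1): g0=0, g1=0, g2=1, g3=0, g4=1, g5=0, giving Y1=1, Y2=0. Observed Y1=0, Y2=0.
Test 1: faults giving observed Y1=0, Y2=0 are {g2 stuck-at-0}.
Only g2 stuck-at-0 is consistent with every test.

g2 stuck-at-0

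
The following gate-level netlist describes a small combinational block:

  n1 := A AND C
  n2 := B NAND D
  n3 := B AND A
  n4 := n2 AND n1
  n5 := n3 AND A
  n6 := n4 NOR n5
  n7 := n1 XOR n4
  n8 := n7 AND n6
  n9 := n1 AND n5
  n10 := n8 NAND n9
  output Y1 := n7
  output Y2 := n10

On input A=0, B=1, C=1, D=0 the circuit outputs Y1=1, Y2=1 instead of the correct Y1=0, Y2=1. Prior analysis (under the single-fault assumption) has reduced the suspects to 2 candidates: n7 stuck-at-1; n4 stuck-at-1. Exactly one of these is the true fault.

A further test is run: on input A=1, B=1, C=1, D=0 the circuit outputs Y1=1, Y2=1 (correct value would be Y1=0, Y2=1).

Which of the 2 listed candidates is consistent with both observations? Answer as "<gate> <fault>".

n7 stuck-at-1

Evaluate each candidate on input A=1, B=1, C=1, D=0:
  n7 stuck-at-1: n1=1, n2=1, n3=1, n4=1, n5=1, n6=0, n7=1 [stuck-at-1], n8=0, n9=1, n10=1 → Y1=1, Y2=1 — matches
  n4 stuck-at-1: n1=1, n2=1, n3=1, n4=1 [stuck-at-1], n5=1, n6=0, n7=0, n8=0, n9=1, n10=1 → Y1=0, Y2=1 — eliminated
Only n7 stuck-at-1 reproduces the observed Y1=1, Y2=1.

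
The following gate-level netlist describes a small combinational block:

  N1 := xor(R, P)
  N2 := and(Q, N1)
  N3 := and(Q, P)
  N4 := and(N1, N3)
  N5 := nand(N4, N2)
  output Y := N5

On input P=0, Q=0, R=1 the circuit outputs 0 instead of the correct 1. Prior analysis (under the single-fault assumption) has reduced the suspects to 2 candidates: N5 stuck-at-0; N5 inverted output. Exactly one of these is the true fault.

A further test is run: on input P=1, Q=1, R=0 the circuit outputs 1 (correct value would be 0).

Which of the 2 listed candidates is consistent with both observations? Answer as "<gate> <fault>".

N5 inverted output

Evaluate each candidate on input P=1, Q=1, R=0:
  N5 stuck-at-0: N1=1, N2=1, N3=1, N4=1, N5=0 [stuck-at-0] → 0 — eliminated
  N5 inverted output: N1=1, N2=1, N3=1, N4=1, N5=1 [inverted output] → 1 — matches
Only N5 inverted output reproduces the observed 1.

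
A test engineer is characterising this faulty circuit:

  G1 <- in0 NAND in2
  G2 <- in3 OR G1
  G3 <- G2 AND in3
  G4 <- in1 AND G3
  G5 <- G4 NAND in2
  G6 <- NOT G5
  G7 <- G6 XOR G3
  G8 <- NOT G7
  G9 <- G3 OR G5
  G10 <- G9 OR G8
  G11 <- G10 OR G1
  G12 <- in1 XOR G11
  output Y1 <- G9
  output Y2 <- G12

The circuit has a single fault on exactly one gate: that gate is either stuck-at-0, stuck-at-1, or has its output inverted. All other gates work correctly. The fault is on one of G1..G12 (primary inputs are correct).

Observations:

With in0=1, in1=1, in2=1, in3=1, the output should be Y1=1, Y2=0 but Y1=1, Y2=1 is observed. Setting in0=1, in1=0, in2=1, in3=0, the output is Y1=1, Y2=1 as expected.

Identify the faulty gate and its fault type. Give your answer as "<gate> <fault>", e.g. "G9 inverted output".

Fault-free values for test 1 (in0=1, in1=1, in2=1, in3=1): G1=0, G2=1, G3=1, G4=1, G5=0, G6=1, G7=0, G8=1, G9=1, G10=1, G11=1, G12=0, giving Y1=1, Y2=0. Observed Y1=1, Y2=1.
Test 1: faults giving observed Y1=1, Y2=1 are {G10 stuck-at-0, G10 inverted output, G11 stuck-at-0, G11 inverted output, G12 stuck-at-1, G12 inverted output}.
Test 2 (in0=1, in1=0, in2=1, in3=0): fault-free G1=0, G2=0, G3=0, G4=0, G5=1, G6=0, G7=0, G8=1, G9=1, G10=1, G11=1, G12=1 → Y1=1, Y2=1; observed Y1=1, Y2=1. Eliminates G10 stuck-at-0, G10 inverted output, G11 stuck-at-0, G11 inverted output, G12 inverted output.
Only G12 stuck-at-1 is consistent with every test.

G12 stuck-at-1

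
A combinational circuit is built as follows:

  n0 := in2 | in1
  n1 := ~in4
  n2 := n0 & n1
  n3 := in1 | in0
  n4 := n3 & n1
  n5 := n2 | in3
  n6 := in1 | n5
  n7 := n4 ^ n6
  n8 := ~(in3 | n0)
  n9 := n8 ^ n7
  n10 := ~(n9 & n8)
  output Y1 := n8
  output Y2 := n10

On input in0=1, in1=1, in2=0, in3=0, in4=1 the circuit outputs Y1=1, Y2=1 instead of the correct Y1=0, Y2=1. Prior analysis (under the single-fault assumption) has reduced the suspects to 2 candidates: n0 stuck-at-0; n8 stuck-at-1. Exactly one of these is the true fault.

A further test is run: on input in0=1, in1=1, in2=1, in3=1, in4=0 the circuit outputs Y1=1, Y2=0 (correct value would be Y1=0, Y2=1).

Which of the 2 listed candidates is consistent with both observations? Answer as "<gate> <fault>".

Evaluate each candidate on input in0=1, in1=1, in2=1, in3=1, in4=0:
  n0 stuck-at-0: n0=0 [stuck-at-0], n1=1, n2=0, n3=1, n4=1, n5=1, n6=1, n7=0, n8=0, n9=0, n10=1 → Y1=0, Y2=1 — eliminated
  n8 stuck-at-1: n0=1, n1=1, n2=1, n3=1, n4=1, n5=1, n6=1, n7=0, n8=1 [stuck-at-1], n9=1, n10=0 → Y1=1, Y2=0 — matches
Only n8 stuck-at-1 reproduces the observed Y1=1, Y2=0.

n8 stuck-at-1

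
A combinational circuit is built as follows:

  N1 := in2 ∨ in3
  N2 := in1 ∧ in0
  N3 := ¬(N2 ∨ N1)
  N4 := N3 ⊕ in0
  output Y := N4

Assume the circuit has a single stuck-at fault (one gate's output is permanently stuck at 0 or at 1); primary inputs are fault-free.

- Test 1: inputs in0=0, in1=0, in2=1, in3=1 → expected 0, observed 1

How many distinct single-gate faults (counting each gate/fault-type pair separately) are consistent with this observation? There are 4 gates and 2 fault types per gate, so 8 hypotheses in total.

3

Fault-free: N1=1, N2=0, N3=0, N4=0 → 0. Observed 1.
  N1 stuck-at-0: output 1 ✓
  N1 stuck-at-1: output 0 ✗
  N2 stuck-at-0: output 0 ✗
  N2 stuck-at-1: output 0 ✗
  N3 stuck-at-0: output 0 ✗
  N3 stuck-at-1: output 1 ✓
  N4 stuck-at-0: output 0 ✗
  N4 stuck-at-1: output 1 ✓
Consistent faults: {N1 stuck-at-0, N3 stuck-at-1, N4 stuck-at-1} — 3 in all.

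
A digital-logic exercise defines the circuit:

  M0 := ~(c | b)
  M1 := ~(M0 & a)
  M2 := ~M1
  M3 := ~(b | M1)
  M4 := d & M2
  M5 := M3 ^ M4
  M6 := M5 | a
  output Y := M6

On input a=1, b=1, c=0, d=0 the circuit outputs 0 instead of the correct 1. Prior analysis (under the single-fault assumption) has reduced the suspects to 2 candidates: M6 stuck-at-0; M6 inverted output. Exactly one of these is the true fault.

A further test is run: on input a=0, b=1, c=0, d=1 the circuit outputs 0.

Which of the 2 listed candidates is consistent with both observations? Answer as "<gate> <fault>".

M6 stuck-at-0

Evaluate each candidate on input a=0, b=1, c=0, d=1:
  M6 stuck-at-0: M0=0, M1=1, M2=0, M3=0, M4=0, M5=0, M6=0 [stuck-at-0] → 0 — matches
  M6 inverted output: M0=0, M1=1, M2=0, M3=0, M4=0, M5=0, M6=1 [inverted output] → 1 — eliminated
Only M6 stuck-at-0 reproduces the observed 0.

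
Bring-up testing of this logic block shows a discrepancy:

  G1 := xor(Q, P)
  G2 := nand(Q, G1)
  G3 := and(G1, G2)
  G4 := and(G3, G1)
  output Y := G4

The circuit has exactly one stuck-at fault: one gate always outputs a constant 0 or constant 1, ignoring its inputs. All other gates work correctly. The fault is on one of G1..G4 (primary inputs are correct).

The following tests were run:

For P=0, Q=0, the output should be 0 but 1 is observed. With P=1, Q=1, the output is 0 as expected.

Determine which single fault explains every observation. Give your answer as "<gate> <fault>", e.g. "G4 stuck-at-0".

G1 stuck-at-1

Fault-free values for test 1 (P=0, Q=0): G1=0, G2=1, G3=0, G4=0, giving Y=0. Observed 1.
Test 1: faults giving observed 1 are {G1 stuck-at-1, G4 stuck-at-1}.
Test 2 (P=1, Q=1): fault-free G1=0, G2=1, G3=0, G4=0 → 0; observed 0. Eliminates G4 stuck-at-1.
Only G1 stuck-at-1 is consistent with every test.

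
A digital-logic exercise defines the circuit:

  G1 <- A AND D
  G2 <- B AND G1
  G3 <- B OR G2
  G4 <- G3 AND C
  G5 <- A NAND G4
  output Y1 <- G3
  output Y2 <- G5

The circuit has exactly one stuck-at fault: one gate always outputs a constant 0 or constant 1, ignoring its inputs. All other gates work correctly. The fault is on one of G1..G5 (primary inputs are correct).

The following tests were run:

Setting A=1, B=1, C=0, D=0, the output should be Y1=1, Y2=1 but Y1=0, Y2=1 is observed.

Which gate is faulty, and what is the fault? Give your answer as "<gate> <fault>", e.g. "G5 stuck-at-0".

G3 stuck-at-0

Fault-free values for test 1 (A=1, B=1, C=0, D=0): G1=0, G2=0, G3=1, G4=0, G5=1, giving Y1=1, Y2=1. Observed Y1=0, Y2=1.
Test 1: faults giving observed Y1=0, Y2=1 are {G3 stuck-at-0}.
Only G3 stuck-at-0 is consistent with every test.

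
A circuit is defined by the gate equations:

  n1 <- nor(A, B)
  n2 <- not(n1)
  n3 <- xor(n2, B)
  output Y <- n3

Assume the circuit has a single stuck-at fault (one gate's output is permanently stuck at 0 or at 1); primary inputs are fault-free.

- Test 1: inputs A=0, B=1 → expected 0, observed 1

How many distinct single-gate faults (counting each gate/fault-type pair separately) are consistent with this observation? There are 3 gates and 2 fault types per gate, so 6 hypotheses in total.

3

Fault-free: n1=0, n2=1, n3=0 → 0. Observed 1.
  n1 stuck-at-0: output 0 ✗
  n1 stuck-at-1: output 1 ✓
  n2 stuck-at-0: output 1 ✓
  n2 stuck-at-1: output 0 ✗
  n3 stuck-at-0: output 0 ✗
  n3 stuck-at-1: output 1 ✓
Consistent faults: {n1 stuck-at-1, n2 stuck-at-0, n3 stuck-at-1} — 3 in all.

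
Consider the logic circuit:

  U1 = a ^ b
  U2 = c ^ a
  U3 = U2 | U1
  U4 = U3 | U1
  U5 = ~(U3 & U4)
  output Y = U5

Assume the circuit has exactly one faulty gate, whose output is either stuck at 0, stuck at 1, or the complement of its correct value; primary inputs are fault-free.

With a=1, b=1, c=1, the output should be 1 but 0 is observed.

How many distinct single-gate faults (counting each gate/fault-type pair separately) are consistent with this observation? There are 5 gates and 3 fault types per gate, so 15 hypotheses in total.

Fault-free: U1=0, U2=0, U3=0, U4=0, U5=1 → 1. Observed 0.
  U1: stuck-at-1, inverted output ✓; others ✗
  U2: stuck-at-1, inverted output ✓; others ✗
  U3: stuck-at-1, inverted output ✓; others ✗
  U4: none of the 3 fault types match ✗
  U5: stuck-at-0, inverted output ✓; others ✗
Consistent faults: {U1 stuck-at-1, U1 inverted output, U2 stuck-at-1, U2 inverted output, U3 stuck-at-1, U3 inverted output, U5 stuck-at-0, U5 inverted output} — 8 in all.

8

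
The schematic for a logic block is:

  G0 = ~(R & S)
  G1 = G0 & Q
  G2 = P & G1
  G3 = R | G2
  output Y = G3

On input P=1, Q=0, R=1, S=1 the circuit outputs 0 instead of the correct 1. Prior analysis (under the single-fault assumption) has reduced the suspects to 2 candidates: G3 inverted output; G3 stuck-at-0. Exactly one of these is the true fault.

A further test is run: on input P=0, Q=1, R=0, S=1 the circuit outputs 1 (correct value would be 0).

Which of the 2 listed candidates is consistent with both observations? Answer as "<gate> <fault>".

Evaluate each candidate on input P=0, Q=1, R=0, S=1:
  G3 inverted output: G0=1, G1=1, G2=0, G3=1 [inverted output] → 1 — matches
  G3 stuck-at-0: G0=1, G1=1, G2=0, G3=0 [stuck-at-0] → 0 — eliminated
Only G3 inverted output reproduces the observed 1.

G3 inverted output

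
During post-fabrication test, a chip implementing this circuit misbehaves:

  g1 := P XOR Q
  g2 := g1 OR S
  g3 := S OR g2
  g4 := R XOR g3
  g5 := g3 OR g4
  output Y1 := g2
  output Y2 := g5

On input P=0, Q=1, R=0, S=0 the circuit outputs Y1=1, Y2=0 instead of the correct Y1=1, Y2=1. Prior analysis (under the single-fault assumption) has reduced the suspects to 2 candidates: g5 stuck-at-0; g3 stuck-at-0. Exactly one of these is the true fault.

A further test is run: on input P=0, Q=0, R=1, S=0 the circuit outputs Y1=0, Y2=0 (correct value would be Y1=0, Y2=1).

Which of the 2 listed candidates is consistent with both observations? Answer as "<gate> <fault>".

g5 stuck-at-0

Evaluate each candidate on input P=0, Q=0, R=1, S=0:
  g5 stuck-at-0: g1=0, g2=0, g3=0, g4=1, g5=0 [stuck-at-0] → Y1=0, Y2=0 — matches
  g3 stuck-at-0: g1=0, g2=0, g3=0 [stuck-at-0], g4=1, g5=1 → Y1=0, Y2=1 — eliminated
Only g5 stuck-at-0 reproduces the observed Y1=0, Y2=0.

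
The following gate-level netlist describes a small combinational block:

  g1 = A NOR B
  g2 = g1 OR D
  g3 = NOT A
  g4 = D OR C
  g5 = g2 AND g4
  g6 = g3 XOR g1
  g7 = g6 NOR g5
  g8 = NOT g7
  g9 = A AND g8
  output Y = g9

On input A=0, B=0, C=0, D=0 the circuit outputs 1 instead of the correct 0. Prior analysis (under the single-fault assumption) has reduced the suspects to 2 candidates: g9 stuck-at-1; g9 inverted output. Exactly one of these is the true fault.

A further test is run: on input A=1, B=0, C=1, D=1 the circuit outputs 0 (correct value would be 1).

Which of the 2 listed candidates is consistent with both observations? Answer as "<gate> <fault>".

g9 inverted output

Evaluate each candidate on input A=1, B=0, C=1, D=1:
  g9 stuck-at-1: g1=0, g2=1, g3=0, g4=1, g5=1, g6=0, g7=0, g8=1, g9=1 [stuck-at-1] → 1 — eliminated
  g9 inverted output: g1=0, g2=1, g3=0, g4=1, g5=1, g6=0, g7=0, g8=1, g9=0 [inverted output] → 0 — matches
Only g9 inverted output reproduces the observed 0.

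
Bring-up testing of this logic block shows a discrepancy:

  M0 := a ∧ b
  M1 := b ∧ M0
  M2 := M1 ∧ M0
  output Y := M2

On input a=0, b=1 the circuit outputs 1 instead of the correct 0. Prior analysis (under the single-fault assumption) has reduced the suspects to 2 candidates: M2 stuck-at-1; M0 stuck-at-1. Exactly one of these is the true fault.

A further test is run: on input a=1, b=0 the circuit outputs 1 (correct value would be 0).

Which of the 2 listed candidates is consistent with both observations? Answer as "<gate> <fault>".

M2 stuck-at-1

Evaluate each candidate on input a=1, b=0:
  M2 stuck-at-1: M0=0, M1=0, M2=1 [stuck-at-1] → 1 — matches
  M0 stuck-at-1: M0=1 [stuck-at-1], M1=0, M2=0 → 0 — eliminated
Only M2 stuck-at-1 reproduces the observed 1.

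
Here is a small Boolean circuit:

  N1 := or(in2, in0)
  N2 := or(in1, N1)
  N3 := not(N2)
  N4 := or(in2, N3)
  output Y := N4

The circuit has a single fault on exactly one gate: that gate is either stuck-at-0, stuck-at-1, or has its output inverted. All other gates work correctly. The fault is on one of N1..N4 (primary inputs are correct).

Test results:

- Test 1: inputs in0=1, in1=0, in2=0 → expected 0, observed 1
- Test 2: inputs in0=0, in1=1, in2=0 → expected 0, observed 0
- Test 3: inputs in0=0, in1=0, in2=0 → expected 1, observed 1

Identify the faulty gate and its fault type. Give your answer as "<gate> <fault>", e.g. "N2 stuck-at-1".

N1 stuck-at-0

Fault-free values for test 1 (in0=1, in1=0, in2=0): N1=1, N2=1, N3=0, N4=0, giving Y=0. Observed 1.
Test 1: faults giving observed 1 are {N1 stuck-at-0, N1 inverted output, N2 stuck-at-0, N2 inverted output, N3 stuck-at-1, N3 inverted output, N4 stuck-at-1, N4 inverted output}.
Test 2 (in0=0, in1=1, in2=0): fault-free N1=0, N2=1, N3=0, N4=0 → 0; observed 0. Eliminates N2 stuck-at-0, N2 inverted output, N3 stuck-at-1, N3 inverted output, N4 stuck-at-1, N4 inverted output.
Test 3 (in0=0, in1=0, in2=0): fault-free N1=0, N2=0, N3=1, N4=1 → 1; observed 1. Eliminates N1 inverted output.
Only N1 stuck-at-0 is consistent with every test.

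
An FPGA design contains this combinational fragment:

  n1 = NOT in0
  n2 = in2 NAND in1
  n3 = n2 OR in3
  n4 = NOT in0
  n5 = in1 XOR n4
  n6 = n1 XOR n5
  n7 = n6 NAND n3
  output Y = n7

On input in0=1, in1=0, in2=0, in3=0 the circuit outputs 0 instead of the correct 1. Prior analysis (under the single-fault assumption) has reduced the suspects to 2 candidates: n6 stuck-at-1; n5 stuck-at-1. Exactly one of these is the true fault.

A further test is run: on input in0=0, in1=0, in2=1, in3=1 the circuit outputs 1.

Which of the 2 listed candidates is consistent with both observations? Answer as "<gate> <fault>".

n5 stuck-at-1

Evaluate each candidate on input in0=0, in1=0, in2=1, in3=1:
  n6 stuck-at-1: n1=1, n2=1, n3=1, n4=1, n5=1, n6=1 [stuck-at-1], n7=0 → 0 — eliminated
  n5 stuck-at-1: n1=1, n2=1, n3=1, n4=1, n5=1 [stuck-at-1], n6=0, n7=1 → 1 — matches
Only n5 stuck-at-1 reproduces the observed 1.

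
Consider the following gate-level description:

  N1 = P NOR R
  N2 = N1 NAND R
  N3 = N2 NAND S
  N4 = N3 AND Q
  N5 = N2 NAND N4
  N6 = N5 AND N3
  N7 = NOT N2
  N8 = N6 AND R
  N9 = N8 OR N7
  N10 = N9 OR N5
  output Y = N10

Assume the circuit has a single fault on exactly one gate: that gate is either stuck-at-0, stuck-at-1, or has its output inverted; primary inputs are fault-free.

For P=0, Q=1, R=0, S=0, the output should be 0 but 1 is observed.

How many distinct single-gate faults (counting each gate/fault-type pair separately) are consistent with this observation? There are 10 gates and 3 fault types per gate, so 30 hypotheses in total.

16

Fault-free: N1=1, N2=1, N3=1, N4=1, N5=0, N6=0, N7=0, N8=0, N9=0, N10=0 → 0. Observed 1.
  N1: none of the 3 fault types match ✗
  N2: stuck-at-0, inverted output ✓; others ✗
  N3: stuck-at-0, inverted output ✓; others ✗
  N4: stuck-at-0, inverted output ✓; others ✗
  N5: stuck-at-1, inverted output ✓; others ✗
  N6: none of the 3 fault types match ✗
  N7: stuck-at-1, inverted output ✓; others ✗
  N8: stuck-at-1, inverted output ✓; others ✗
  N9: stuck-at-1, inverted output ✓; others ✗
  N10: stuck-at-1, inverted output ✓; others ✗
Consistent faults: {N2 stuck-at-0, N2 inverted output, N3 stuck-at-0, N3 inverted output, N4 stuck-at-0, N4 inverted output, N5 stuck-at-1, N5 inverted output, N7 stuck-at-1, N7 inverted output, N8 stuck-at-1, N8 inverted output, N9 stuck-at-1, N9 inverted output, N10 stuck-at-1, N10 inverted output} — 16 in all.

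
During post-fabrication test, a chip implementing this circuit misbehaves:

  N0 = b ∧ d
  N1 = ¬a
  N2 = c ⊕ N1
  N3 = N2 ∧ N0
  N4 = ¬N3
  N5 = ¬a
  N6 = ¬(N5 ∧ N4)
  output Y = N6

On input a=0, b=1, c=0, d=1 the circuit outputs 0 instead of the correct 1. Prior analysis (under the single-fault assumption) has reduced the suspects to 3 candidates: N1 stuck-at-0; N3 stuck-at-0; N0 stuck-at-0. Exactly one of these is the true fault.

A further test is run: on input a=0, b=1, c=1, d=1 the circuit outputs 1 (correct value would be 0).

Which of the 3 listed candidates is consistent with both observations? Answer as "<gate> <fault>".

Evaluate each candidate on input a=0, b=1, c=1, d=1:
  N1 stuck-at-0: N0=1, N1=0 [stuck-at-0], N2=1, N3=1, N4=0, N5=1, N6=1 → 1 — matches
  N3 stuck-at-0: N0=1, N1=1, N2=0, N3=0 [stuck-at-0], N4=1, N5=1, N6=0 → 0 — eliminated
  N0 stuck-at-0: N0=0 [stuck-at-0], N1=1, N2=0, N3=0, N4=1, N5=1, N6=0 → 0 — eliminated
Only N1 stuck-at-0 reproduces the observed 1.

N1 stuck-at-0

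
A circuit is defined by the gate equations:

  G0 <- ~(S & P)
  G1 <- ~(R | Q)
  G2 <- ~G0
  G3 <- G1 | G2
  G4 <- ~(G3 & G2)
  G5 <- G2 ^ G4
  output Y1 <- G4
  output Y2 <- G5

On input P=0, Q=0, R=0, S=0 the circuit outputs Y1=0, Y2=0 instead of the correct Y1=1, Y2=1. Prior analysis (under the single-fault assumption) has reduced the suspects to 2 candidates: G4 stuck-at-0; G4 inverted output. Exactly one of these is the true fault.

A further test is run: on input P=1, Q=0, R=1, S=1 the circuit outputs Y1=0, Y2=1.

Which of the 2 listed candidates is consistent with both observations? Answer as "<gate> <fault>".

Evaluate each candidate on input P=1, Q=0, R=1, S=1:
  G4 stuck-at-0: G0=0, G1=0, G2=1, G3=1, G4=0 [stuck-at-0], G5=1 → Y1=0, Y2=1 — matches
  G4 inverted output: G0=0, G1=0, G2=1, G3=1, G4=1 [inverted output], G5=0 → Y1=1, Y2=0 — eliminated
Only G4 stuck-at-0 reproduces the observed Y1=0, Y2=1.

G4 stuck-at-0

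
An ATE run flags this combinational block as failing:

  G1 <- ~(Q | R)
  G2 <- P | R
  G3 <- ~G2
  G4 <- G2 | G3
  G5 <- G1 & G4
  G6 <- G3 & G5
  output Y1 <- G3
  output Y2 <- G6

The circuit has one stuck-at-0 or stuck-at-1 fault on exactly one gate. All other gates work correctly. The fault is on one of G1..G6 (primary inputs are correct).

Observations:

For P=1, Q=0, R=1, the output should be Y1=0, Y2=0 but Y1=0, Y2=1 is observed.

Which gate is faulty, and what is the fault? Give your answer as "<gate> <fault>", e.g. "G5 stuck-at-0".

G6 stuck-at-1

Fault-free values for test 1 (P=1, Q=0, R=1): G1=0, G2=1, G3=0, G4=1, G5=0, G6=0, giving Y1=0, Y2=0. Observed Y1=0, Y2=1.
Test 1: faults giving observed Y1=0, Y2=1 are {G6 stuck-at-1}.
Only G6 stuck-at-1 is consistent with every test.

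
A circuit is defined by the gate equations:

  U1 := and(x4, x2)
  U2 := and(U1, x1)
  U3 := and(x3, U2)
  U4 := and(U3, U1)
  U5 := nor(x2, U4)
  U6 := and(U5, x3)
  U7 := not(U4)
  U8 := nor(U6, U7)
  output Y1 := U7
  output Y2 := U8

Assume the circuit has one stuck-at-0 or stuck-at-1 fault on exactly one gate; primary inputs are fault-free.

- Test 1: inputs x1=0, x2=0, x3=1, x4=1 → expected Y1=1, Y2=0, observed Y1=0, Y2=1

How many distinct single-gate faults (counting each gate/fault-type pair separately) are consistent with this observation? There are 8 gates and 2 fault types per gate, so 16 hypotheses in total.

1

Fault-free: U1=0, U2=0, U3=0, U4=0, U5=1, U6=1, U7=1, U8=0 → Y1=1, Y2=0. Observed Y1=0, Y2=1.
  U1: none of the 2 fault types match ✗
  U2: none of the 2 fault types match ✗
  U3: none of the 2 fault types match ✗
  U4: stuck-at-1 ✓; others ✗
  U5: none of the 2 fault types match ✗
  U6: none of the 2 fault types match ✗
  U7: none of the 2 fault types match ✗
  U8: none of the 2 fault types match ✗
Consistent faults: {U4 stuck-at-1} — 1 in all.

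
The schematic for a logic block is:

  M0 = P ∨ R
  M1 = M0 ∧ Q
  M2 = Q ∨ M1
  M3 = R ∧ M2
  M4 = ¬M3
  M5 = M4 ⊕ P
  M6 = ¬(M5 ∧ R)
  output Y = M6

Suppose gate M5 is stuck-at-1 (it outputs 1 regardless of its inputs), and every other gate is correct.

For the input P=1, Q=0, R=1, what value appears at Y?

Propagate with M5 forced: M0=1, M1=0, M2=0, M3=0, M4=1, M5=1 [stuck-at-1], M6=0.
So Y = 0. (Without the fault it would be 1.)

0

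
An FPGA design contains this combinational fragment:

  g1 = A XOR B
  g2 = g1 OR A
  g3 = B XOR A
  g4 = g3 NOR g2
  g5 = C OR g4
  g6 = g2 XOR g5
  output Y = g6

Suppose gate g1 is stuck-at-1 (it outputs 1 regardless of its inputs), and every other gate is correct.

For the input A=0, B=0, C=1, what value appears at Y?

Propagate with g1 forced: g1=1 [stuck-at-1], g2=1, g3=0, g4=0, g5=1, g6=0.
So Y = 0. (Without the fault it would be 1.)

0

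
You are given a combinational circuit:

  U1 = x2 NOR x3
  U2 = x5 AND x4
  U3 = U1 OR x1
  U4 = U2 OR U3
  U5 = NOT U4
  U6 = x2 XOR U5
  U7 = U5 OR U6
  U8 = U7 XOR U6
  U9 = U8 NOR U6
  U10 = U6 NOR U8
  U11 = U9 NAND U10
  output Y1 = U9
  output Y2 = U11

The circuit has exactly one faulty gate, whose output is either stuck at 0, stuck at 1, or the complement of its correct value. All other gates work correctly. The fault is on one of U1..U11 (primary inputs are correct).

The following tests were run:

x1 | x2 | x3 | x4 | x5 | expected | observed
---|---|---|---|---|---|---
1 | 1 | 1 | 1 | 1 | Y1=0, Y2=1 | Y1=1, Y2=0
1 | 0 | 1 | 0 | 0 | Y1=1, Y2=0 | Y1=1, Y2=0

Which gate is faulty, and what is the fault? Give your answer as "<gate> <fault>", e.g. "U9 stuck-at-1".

U6 stuck-at-0

Fault-free values for test 1 (x1=1, x2=1, x3=1, x4=1, x5=1): U1=0, U2=1, U3=1, U4=1, U5=0, U6=1, U7=1, U8=0, U9=0, U10=0, U11=1, giving Y1=0, Y2=1. Observed Y1=1, Y2=0.
Test 1: faults giving observed Y1=1, Y2=0 are {U6 stuck-at-0, U6 inverted output}.
Test 2 (x1=1, x2=0, x3=1, x4=0, x5=0): fault-free U1=0, U2=0, U3=1, U4=1, U5=0, U6=0, U7=0, U8=0, U9=1, U10=1, U11=0 → Y1=1, Y2=0; observed Y1=1, Y2=0. Eliminates U6 inverted output.
Only U6 stuck-at-0 is consistent with every test.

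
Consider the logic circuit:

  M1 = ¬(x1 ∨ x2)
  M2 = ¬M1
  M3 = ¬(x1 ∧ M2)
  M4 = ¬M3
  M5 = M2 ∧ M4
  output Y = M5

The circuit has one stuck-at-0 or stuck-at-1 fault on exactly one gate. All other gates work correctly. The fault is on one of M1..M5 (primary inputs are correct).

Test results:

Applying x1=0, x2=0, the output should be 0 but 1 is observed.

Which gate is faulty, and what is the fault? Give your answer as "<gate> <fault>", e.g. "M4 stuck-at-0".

Fault-free values for test 1 (x1=0, x2=0): M1=1, M2=0, M3=1, M4=0, M5=0, giving Y=0. Observed 1.
Test 1: faults giving observed 1 are {M5 stuck-at-1}.
Only M5 stuck-at-1 is consistent with every test.

M5 stuck-at-1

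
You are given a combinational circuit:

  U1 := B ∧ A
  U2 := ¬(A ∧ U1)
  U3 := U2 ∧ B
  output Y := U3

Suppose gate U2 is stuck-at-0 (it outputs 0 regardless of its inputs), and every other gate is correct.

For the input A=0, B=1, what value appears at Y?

Propagate with U2 forced: U1=0, U2=0 [stuck-at-0], U3=0.
So Y = 0. (Without the fault it would be 1.)

0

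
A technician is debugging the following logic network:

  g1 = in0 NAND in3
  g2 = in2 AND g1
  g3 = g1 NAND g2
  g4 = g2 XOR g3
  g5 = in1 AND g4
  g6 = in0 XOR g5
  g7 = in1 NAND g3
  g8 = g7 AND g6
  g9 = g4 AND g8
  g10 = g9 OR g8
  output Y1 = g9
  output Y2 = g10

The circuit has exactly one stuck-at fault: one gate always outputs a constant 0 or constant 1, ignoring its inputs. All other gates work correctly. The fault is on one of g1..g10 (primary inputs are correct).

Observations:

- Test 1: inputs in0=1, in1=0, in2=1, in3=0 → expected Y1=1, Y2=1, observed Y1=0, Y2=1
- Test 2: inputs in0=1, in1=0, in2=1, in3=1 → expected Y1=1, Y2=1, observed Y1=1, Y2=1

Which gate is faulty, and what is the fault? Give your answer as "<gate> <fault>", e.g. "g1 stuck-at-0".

g3 stuck-at-1

Fault-free values for test 1 (in0=1, in1=0, in2=1, in3=0): g1=1, g2=1, g3=0, g4=1, g5=0, g6=1, g7=1, g8=1, g9=1, g10=1, giving Y1=1, Y2=1. Observed Y1=0, Y2=1.
Test 1: faults giving observed Y1=0, Y2=1 are {g3 stuck-at-1, g4 stuck-at-0, g9 stuck-at-0}.
Test 2 (in0=1, in1=0, in2=1, in3=1): fault-free g1=0, g2=0, g3=1, g4=1, g5=0, g6=1, g7=1, g8=1, g9=1, g10=1 → Y1=1, Y2=1; observed Y1=1, Y2=1. Eliminates g4 stuck-at-0, g9 stuck-at-0.
Only g3 stuck-at-1 is consistent with every test.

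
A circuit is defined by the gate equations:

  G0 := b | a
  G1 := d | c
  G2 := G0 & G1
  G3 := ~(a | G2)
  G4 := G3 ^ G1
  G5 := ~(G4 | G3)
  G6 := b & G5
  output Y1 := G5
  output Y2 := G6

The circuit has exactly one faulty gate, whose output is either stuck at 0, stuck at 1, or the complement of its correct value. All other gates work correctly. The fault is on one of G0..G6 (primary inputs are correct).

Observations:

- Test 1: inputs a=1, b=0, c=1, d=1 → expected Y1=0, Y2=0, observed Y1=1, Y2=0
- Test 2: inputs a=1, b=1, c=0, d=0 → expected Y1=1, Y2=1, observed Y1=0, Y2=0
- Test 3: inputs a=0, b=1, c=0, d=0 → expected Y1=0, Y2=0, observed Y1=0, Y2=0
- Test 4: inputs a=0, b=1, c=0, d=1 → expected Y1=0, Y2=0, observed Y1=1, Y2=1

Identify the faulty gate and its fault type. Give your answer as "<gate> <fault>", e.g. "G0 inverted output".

G4 inverted output

Fault-free values for test 1 (a=1, b=0, c=1, d=1): G0=1, G1=1, G2=1, G3=0, G4=1, G5=0, G6=0, giving Y1=0, Y2=0. Observed Y1=1, Y2=0.
Test 1: faults giving observed Y1=1, Y2=0 are {G1 stuck-at-0, G1 inverted output, G4 stuck-at-0, G4 inverted output, G5 stuck-at-1, G5 inverted output}.
Test 2 (a=1, b=1, c=0, d=0): fault-free G0=1, G1=0, G2=0, G3=0, G4=0, G5=1, G6=1 → Y1=1, Y2=1; observed Y1=0, Y2=0. Eliminates G1 stuck-at-0, G4 stuck-at-0, G5 stuck-at-1.
Test 3 (a=0, b=1, c=0, d=0): fault-free G0=1, G1=0, G2=0, G3=1, G4=1, G5=0, G6=0 → Y1=0, Y2=0; observed Y1=0, Y2=0. Eliminates G5 inverted output.
Test 4 (a=0, b=1, c=0, d=1): fault-free G0=1, G1=1, G2=1, G3=0, G4=1, G5=0, G6=0 → Y1=0, Y2=0; observed Y1=1, Y2=1. Eliminates G1 inverted output.
Only G4 inverted output is consistent with every test.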